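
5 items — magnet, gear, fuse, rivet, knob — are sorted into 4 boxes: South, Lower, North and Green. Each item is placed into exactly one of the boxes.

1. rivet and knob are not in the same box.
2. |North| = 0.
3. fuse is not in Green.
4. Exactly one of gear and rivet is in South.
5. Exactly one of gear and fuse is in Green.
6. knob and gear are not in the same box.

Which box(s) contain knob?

knob: Lower

From (3): fuse ∉ Green.
(2): North already has 0, so the rest are out.
(5) (exactly one): gear ∈ Green.
(6): knob ∉ Green.
(4) (exactly one): rivet ∈ South.
(1): knob ∉ South.
Only one box left: knob ∈ Lower.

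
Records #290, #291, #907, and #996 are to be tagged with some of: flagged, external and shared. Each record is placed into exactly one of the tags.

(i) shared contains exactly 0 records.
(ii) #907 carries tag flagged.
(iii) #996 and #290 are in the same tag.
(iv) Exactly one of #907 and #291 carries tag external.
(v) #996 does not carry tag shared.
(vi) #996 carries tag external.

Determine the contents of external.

external = {#290, #291, #996}

From (ii): #907 ∈ flagged.
From (v): #996 ∉ shared.
From (vi): #996 ∈ external.
(i): shared already has 0, so the rest are out.
(iii): #290 matches #996: #290 ∉ flagged.
(iii): #290 matches #996: #290 ∈ external.
(iv) (exactly one): #291 ∈ external.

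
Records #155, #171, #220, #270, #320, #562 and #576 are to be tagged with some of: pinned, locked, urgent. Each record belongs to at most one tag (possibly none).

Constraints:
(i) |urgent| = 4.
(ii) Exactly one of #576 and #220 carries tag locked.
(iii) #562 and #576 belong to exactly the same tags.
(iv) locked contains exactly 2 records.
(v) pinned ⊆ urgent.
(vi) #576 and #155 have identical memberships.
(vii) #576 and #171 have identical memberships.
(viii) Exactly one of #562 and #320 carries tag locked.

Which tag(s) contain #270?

#270: none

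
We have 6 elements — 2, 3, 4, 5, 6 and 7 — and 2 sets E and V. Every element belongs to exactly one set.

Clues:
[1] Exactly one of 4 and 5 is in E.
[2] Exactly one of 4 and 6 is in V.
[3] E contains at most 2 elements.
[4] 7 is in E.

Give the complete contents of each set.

E = {4, 7}; V = {2, 3, 5, 6}

From (4): 7 ∈ E.
Suppose 2 ∈ E: no assignment then satisfies all the clues, so 2 ∉ E.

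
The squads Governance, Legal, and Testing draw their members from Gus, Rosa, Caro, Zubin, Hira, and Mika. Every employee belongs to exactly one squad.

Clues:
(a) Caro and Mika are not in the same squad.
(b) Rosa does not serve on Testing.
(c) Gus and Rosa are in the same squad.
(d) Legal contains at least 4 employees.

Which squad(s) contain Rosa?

Rosa: Legal

From (b): Rosa ∉ Testing.
(c): Gus matches Rosa: Gus ∉ Testing.
Suppose Rosa ∈ Governance: no assignment then satisfies all the clues, so Rosa ∉ Governance.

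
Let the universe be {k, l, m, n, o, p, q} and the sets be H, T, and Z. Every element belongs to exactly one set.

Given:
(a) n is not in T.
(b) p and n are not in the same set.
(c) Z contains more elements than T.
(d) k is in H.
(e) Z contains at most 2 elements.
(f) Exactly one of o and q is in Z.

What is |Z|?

2

From (a): n ∉ T.
From (d): k ∈ H.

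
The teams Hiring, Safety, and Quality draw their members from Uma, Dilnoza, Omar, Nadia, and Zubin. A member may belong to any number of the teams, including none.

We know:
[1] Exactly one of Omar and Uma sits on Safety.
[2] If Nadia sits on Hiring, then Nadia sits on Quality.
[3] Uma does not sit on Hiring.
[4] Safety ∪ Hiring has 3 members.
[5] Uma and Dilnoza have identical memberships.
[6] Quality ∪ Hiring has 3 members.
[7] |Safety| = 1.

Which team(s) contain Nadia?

From (3): Uma ∉ Hiring.
(5): Dilnoza matches Uma: Dilnoza ∉ Hiring.
Suppose Nadia ∉ Hiring: no assignment then satisfies all the clues, so Nadia ∈ Hiring.

Nadia: Hiring, Quality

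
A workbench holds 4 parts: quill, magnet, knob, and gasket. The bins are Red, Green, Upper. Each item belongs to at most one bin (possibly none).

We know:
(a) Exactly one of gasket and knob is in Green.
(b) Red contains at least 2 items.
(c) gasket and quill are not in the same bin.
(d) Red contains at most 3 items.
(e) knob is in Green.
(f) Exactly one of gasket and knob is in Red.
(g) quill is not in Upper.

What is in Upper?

Upper = {}

From (e): knob ∈ Green.
From (g): quill ∉ Upper.
(a) (exactly one): gasket ∉ Green.
(f) (exactly one): gasket ∈ Red.
(c): quill ∉ Red.
(b): only 2 candidates remain for Red, so all are in.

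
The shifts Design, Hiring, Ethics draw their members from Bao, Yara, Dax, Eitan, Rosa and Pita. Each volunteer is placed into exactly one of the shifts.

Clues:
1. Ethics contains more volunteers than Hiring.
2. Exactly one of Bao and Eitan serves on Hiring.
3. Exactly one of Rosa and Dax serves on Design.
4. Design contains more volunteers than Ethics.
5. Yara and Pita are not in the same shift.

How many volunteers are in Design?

3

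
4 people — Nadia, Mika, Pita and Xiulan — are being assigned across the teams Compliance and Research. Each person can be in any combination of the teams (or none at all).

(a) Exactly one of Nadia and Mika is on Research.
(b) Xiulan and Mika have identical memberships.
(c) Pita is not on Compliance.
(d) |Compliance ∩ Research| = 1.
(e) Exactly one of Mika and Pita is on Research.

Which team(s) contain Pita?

Pita: Research

From (c): Pita ∉ Compliance.
Suppose Pita ∉ Research: no assignment then satisfies all the clues, so Pita ∈ Research.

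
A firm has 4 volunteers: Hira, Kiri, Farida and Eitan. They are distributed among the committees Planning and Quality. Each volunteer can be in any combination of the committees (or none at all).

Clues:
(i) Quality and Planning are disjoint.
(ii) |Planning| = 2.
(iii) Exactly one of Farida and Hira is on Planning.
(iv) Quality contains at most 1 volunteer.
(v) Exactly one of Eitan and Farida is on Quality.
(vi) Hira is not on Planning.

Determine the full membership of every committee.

Planning = {Farida, Kiri}; Quality = {Eitan}

From (vi): Hira ∉ Planning.
(iii) (exactly one): Farida ∈ Planning.
(i) (disjoint): Farida ∉ Quality.
(v) (exactly one): Eitan ∈ Quality.
(i) (disjoint): Eitan ∉ Planning.
(ii): only 2 candidates remain for Planning, so all are in.
(iv): Quality already has 1, so the rest are out.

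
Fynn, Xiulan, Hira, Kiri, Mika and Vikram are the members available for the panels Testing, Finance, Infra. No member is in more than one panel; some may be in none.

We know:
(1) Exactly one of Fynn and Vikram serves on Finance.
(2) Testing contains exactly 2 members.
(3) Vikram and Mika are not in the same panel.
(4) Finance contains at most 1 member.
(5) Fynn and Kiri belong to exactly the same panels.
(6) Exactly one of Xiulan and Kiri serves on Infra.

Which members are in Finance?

Finance = {Vikram}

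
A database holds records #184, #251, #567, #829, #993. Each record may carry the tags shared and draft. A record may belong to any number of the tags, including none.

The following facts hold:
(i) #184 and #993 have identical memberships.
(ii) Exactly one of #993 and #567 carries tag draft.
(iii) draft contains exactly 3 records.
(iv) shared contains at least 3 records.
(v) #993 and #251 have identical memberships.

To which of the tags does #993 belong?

#993: draft, shared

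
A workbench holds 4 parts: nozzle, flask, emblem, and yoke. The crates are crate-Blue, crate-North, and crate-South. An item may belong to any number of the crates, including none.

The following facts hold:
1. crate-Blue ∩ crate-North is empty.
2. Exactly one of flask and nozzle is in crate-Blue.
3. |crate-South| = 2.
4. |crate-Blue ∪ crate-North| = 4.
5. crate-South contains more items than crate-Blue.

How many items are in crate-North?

3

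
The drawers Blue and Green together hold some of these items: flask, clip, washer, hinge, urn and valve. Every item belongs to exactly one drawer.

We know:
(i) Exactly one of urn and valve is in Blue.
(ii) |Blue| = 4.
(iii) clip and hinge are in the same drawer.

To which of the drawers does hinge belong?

hinge: Blue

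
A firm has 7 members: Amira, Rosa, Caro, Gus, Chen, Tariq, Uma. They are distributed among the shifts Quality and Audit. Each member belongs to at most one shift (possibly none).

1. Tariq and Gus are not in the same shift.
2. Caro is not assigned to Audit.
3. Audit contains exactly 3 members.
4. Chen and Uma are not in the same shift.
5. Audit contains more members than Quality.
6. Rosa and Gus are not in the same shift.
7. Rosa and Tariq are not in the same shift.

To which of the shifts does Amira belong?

Amira: Audit

From (2): Caro ∉ Audit.
Suppose Amira ∈ Quality: no assignment then satisfies all the clues, so Amira ∉ Quality.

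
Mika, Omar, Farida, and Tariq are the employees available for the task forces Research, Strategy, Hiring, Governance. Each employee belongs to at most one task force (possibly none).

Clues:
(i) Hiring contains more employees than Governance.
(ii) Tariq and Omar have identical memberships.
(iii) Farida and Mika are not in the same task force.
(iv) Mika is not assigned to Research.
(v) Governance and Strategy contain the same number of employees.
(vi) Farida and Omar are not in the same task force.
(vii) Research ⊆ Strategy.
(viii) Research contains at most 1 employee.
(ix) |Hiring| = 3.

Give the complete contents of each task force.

Research = {}; Strategy = {}; Hiring = {Mika, Omar, Tariq}; Governance = {}

From (iv): Mika ∉ Research.
Suppose Mika ∈ Strategy: no assignment then satisfies all the clues, so Mika ∉ Strategy.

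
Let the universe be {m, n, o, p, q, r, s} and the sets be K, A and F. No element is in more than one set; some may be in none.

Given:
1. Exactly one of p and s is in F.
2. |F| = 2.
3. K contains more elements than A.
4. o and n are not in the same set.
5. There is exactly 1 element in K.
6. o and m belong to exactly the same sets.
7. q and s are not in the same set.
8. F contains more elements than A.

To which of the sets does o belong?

o: none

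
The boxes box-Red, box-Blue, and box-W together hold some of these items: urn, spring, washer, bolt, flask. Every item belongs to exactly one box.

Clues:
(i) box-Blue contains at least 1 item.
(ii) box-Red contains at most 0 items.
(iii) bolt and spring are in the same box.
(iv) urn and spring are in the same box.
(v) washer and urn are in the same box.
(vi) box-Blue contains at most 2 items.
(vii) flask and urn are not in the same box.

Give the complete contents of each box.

box-Red = {}; box-Blue = {flask}; box-W = {bolt, spring, urn, washer}

(ii): box-Red already has 0, so the rest are out.
Suppose urn ∈ box-Blue: no assignment then satisfies all the clues, so urn ∉ box-Blue.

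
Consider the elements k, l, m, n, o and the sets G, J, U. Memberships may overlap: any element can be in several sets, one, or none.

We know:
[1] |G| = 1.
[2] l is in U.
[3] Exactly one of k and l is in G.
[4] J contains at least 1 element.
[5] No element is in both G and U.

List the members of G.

G = {k}

From (2): l ∈ U.
(5) (disjoint): l ∉ G.
(3) (exactly one): k ∈ G.
(5) (disjoint): k ∉ U.
(1): G already has 1, so the rest are out.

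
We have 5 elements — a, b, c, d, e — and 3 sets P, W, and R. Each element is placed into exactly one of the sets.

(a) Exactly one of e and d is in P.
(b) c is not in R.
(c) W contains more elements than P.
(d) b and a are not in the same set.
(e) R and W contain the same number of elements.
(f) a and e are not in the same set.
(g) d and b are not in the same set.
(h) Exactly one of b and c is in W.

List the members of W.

W = {a, c}

From (b): c ∉ R.
Suppose a ∉ W: no assignment then satisfies all the clues, so a ∈ W.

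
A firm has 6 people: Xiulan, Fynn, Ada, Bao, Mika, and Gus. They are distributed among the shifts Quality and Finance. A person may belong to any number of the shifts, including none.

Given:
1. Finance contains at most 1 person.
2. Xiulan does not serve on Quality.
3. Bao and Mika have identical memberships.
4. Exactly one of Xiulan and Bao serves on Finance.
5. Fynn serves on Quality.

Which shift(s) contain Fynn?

Fynn: Quality

From (2): Xiulan ∉ Quality.
From (5): Fynn ∈ Quality.
Suppose Fynn ∈ Finance: no assignment then satisfies all the clues, so Fynn ∉ Finance.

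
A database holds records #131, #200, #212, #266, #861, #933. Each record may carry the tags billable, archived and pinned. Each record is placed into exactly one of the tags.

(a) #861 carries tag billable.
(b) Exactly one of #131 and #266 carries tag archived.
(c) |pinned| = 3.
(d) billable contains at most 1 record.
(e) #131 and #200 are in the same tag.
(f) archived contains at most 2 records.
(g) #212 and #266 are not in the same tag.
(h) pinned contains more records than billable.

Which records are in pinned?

pinned = {#131, #200, #212}

From (a): #861 ∈ billable.
(d): billable already has 1, so the rest are out.
Suppose #131 ∉ pinned: no assignment then satisfies all the clues, so #131 ∈ pinned.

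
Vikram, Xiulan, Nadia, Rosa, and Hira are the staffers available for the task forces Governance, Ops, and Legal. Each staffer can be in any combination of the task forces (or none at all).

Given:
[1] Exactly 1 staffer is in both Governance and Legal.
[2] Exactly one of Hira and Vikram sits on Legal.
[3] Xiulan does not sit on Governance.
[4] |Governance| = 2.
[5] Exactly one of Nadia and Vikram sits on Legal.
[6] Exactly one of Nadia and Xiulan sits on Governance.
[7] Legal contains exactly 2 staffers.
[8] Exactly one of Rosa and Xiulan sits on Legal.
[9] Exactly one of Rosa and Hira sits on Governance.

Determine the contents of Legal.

From (3): Xiulan ∉ Governance.
(6) (exactly one): Nadia ∈ Governance.
Suppose Vikram ∉ Legal: no assignment then satisfies all the clues, so Vikram ∈ Legal.

Legal = {Rosa, Vikram}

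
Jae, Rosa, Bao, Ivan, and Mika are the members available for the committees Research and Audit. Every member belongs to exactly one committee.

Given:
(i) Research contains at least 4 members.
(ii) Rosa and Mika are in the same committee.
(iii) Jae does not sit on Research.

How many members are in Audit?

From (iii): Jae ∉ Research.
(i): only 4 candidates remain for Research, so all are in.
Only one committee left: Jae ∈ Audit.

1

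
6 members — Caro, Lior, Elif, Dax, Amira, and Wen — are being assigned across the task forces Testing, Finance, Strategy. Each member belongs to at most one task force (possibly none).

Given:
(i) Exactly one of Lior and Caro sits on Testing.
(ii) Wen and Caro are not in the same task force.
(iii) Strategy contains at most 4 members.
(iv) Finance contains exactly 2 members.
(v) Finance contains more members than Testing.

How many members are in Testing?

1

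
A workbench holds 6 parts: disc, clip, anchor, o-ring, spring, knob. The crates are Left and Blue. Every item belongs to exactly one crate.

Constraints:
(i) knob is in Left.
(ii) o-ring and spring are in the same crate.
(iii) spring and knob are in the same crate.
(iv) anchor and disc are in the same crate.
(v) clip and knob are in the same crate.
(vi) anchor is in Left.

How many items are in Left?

6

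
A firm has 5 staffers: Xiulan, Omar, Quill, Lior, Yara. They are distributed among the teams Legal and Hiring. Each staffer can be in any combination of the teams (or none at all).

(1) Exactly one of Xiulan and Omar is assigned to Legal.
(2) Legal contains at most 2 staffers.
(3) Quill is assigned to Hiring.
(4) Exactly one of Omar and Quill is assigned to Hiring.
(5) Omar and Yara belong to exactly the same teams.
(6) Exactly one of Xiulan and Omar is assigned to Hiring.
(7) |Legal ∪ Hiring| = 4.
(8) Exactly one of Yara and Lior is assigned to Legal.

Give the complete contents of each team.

Legal = {Omar, Yara}; Hiring = {Quill, Xiulan}

From (3): Quill ∈ Hiring.
(4) (exactly one): Omar ∉ Hiring.
(5): Yara matches Omar: Yara ∉ Hiring.
(6) (exactly one): Xiulan ∈ Hiring.
Suppose Xiulan ∈ Legal: no assignment then satisfies all the clues, so Xiulan ∉ Legal.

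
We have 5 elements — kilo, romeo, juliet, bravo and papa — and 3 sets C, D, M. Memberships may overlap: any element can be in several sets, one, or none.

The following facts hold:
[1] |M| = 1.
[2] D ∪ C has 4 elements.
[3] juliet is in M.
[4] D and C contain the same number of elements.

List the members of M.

From (3): juliet ∈ M.
(1): M already has 1, so the rest are out.

M = {juliet}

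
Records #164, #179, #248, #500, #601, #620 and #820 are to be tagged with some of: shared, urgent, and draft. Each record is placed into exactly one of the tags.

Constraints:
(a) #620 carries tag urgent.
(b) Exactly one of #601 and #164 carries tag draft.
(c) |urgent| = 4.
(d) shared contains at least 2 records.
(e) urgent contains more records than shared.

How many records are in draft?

1

From (a): #620 ∈ urgent.
Suppose #179 ∈ draft: no assignment then satisfies all the clues, so #179 ∉ draft.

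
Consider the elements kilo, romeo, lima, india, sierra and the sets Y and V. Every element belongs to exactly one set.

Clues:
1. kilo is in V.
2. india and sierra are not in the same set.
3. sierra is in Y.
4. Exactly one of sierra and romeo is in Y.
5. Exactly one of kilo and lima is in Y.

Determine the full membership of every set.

Y = {lima, sierra}; V = {india, kilo, romeo}

From (1): kilo ∈ V.
From (3): sierra ∈ Y.
(2): india ∉ Y.
(4) (exactly one): romeo ∉ Y.
(5) (exactly one): lima ∈ Y.
Only one set left: romeo ∈ V.
Only one set left: india ∈ V.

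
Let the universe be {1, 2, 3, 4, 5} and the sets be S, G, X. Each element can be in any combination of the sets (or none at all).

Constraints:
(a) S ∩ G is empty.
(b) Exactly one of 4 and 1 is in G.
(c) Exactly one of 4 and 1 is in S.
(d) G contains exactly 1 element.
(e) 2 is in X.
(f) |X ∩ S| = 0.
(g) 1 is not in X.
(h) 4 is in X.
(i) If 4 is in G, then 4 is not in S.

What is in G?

G = {4}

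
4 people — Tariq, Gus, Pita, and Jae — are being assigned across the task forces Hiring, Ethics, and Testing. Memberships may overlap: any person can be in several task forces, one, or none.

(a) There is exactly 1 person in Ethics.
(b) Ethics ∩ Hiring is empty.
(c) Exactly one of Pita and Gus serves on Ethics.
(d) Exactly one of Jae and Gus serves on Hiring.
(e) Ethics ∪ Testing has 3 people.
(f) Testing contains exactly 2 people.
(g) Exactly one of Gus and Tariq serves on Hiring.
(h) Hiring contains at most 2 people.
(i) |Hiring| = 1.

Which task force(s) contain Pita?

Pita: Ethics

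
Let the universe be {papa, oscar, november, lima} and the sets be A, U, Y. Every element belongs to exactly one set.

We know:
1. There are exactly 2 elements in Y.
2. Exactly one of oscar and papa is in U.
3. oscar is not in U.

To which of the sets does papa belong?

papa: U

From (3): oscar ∉ U.
(2) (exactly one): papa ∈ U.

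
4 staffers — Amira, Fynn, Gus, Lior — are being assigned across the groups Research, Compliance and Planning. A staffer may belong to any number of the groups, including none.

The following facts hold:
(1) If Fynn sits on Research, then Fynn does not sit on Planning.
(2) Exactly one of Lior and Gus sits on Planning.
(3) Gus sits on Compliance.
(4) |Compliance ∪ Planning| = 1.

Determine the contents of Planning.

Planning = {Gus}

From (3): Gus ∈ Compliance.
Suppose Amira ∈ Planning: no assignment then satisfies all the clues, so Amira ∉ Planning.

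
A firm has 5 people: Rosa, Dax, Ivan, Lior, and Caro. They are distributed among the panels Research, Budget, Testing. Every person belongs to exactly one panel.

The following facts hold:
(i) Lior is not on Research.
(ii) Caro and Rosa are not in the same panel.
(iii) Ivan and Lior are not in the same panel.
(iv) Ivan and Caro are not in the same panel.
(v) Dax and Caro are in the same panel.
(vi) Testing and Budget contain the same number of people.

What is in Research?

From (i): Lior ∉ Research.
Suppose Rosa ∈ Research: no assignment then satisfies all the clues, so Rosa ∉ Research.

Research = {Ivan}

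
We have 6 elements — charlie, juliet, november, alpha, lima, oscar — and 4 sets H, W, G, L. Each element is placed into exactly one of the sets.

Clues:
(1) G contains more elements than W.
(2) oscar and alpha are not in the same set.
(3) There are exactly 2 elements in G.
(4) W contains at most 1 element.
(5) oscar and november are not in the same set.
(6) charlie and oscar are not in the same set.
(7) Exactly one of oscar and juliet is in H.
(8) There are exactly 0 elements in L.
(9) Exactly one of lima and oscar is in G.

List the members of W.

W = {oscar}

(8): L already has 0, so the rest are out.
Suppose charlie ∈ W: no assignment then satisfies all the clues, so charlie ∉ W.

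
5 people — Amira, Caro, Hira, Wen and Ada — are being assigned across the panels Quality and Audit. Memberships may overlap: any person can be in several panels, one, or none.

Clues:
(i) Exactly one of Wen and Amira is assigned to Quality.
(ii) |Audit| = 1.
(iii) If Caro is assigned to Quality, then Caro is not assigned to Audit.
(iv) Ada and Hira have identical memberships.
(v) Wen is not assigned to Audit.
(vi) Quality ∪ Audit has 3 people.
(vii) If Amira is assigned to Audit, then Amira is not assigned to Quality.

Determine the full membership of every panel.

Quality = {Caro, Wen}; Audit = {Amira}

From (v): Wen ∉ Audit.
Suppose Amira ∈ Quality: no assignment then satisfies all the clues, so Amira ∉ Quality.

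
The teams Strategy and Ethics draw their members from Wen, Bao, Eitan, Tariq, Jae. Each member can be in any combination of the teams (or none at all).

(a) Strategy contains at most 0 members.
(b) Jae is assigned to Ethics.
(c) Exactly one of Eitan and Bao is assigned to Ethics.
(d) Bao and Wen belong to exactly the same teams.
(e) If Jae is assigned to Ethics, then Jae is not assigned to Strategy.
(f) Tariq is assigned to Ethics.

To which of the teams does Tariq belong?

From (b): Jae ∈ Ethics.
From (f): Tariq ∈ Ethics.
(a): Strategy already has 0, so the rest are out.

Tariq: Ethics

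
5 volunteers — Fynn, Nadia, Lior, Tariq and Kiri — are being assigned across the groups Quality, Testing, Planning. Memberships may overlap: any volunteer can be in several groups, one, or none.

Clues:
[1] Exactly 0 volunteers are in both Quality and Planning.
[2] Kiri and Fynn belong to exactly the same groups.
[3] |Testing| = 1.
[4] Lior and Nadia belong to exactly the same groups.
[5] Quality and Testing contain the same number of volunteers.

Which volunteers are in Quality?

Quality = {Tariq}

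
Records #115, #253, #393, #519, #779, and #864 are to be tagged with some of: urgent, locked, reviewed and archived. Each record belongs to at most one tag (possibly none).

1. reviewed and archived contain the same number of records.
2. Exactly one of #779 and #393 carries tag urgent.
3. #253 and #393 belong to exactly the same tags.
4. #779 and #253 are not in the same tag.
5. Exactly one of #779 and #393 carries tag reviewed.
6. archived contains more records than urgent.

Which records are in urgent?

urgent = {#779}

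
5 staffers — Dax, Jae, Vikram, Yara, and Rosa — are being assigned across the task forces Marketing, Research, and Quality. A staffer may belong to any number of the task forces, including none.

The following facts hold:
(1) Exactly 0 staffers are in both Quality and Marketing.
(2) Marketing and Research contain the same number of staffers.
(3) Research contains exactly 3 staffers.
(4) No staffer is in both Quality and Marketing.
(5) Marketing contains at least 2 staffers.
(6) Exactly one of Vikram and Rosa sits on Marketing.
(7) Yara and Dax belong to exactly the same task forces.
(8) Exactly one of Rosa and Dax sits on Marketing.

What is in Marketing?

Marketing = {Dax, Vikram, Yara}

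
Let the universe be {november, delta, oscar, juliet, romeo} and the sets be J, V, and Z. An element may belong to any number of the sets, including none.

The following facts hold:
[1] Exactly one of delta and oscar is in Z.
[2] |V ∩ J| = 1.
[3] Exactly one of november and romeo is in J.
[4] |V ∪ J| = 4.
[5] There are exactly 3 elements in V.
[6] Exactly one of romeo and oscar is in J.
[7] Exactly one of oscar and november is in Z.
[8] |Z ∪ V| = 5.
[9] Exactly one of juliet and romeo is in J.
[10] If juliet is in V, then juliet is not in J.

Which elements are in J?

J = {delta, romeo}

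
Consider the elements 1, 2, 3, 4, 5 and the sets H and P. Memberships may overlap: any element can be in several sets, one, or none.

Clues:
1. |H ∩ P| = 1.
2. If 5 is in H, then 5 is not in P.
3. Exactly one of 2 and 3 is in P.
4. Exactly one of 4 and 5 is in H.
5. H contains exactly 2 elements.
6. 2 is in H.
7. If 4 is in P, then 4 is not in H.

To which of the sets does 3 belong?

3: none

From (6): 2 ∈ H.
Suppose 3 ∈ H: no assignment then satisfies all the clues, so 3 ∉ H.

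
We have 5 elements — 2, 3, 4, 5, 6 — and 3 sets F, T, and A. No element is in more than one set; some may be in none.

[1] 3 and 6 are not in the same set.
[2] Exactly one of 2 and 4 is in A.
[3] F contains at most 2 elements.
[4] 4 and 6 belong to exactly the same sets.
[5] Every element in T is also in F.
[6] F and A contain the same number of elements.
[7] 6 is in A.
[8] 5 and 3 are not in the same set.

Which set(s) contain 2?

From (7): 6 ∈ A.
(1): 3 ∉ A.
(4): 4 matches 6: 4 ∉ F.
(4): 4 matches 6: 4 ∉ T.
(4): 4 matches 6: 4 ∈ A.
(2) (exactly one): 2 ∉ A.
Suppose 2 ∉ F: no assignment then satisfies all the clues, so 2 ∈ F.

2: F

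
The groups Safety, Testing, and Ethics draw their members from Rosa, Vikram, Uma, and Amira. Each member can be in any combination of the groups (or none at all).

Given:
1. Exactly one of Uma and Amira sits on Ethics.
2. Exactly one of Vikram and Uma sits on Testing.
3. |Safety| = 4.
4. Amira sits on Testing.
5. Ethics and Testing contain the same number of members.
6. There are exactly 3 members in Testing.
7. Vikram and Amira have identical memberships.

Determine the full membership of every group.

From (4): Amira ∈ Testing.
(3): only 4 candidates remain for Safety, so all are in.
(7): Vikram matches Amira: Vikram ∈ Testing.
(2) (exactly one): Uma ∉ Testing.
(6): only 3 candidates remain for Testing, so all are in.
Suppose Rosa ∉ Ethics: no assignment then satisfies all the clues, so Rosa ∈ Ethics.

Safety = {Amira, Rosa, Uma, Vikram}; Testing = {Amira, Rosa, Vikram}; Ethics = {Amira, Rosa, Vikram}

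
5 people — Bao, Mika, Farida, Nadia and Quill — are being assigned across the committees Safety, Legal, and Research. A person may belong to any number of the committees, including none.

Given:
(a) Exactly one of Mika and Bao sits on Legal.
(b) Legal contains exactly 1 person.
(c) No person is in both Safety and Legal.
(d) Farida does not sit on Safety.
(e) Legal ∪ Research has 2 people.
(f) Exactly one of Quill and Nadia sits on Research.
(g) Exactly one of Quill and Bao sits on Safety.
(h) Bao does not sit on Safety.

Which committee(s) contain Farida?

Farida: none

From (d): Farida ∉ Safety.
From (h): Bao ∉ Safety.
(g) (exactly one): Quill ∈ Safety.
(c) (disjoint): Quill ∉ Legal.
Suppose Farida ∈ Legal: no assignment then satisfies all the clues, so Farida ∉ Legal.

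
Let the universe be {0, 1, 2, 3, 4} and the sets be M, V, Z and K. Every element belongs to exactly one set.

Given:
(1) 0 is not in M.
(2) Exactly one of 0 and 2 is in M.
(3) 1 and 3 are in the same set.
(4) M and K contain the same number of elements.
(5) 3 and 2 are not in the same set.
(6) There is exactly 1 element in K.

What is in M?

From (1): 0 ∉ M.
(2) (exactly one): 2 ∈ M.
(5): 3 ∉ M.
(3): 1 matches 3: 1 ∉ M.
Suppose 4 ∈ M: no assignment then satisfies all the clues, so 4 ∉ M.

M = {2}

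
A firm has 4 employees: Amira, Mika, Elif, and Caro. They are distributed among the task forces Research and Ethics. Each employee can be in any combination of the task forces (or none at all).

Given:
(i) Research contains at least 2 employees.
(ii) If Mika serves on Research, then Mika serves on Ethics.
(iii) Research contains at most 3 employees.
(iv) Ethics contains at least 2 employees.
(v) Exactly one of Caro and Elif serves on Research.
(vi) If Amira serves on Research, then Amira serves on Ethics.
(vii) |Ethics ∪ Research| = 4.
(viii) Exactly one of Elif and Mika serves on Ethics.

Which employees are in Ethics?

Ethics = {Amira, Caro, Mika}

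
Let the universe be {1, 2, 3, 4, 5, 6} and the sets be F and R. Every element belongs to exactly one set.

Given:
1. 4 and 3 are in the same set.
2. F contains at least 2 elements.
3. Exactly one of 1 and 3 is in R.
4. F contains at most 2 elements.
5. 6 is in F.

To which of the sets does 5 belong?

5: R

From (5): 6 ∈ F.
Suppose 5 ∈ F: no assignment then satisfies all the clues, so 5 ∉ F.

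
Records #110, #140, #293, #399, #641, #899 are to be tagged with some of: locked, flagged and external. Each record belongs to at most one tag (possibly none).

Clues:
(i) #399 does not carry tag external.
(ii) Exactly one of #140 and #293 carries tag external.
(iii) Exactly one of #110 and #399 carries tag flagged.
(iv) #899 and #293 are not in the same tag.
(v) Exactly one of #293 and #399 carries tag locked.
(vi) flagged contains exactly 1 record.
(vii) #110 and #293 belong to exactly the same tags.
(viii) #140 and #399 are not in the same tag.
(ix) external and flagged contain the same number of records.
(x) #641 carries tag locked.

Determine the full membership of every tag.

locked = {#110, #293, #641}; flagged = {#399}; external = {#140}

From (i): #399 ∉ external.
From (x): #641 ∈ locked.
Suppose #110 ∉ locked: no assignment then satisfies all the clues, so #110 ∈ locked.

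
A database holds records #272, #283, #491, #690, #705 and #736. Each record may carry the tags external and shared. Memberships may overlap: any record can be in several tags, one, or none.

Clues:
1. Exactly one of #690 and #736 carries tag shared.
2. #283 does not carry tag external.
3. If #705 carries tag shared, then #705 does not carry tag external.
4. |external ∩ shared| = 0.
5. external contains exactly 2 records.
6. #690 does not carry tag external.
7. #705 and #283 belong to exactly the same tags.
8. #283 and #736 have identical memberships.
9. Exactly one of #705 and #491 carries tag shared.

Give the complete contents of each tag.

external = {#272, #491}; shared = {#283, #705, #736}

From (2): #283 ∉ external.
From (6): #690 ∉ external.
(7): #705 matches #283: #705 ∉ external.
(8): #736 matches #283: #736 ∉ external.
(5): only 2 candidates remain for external, so all are in.
Suppose #272 ∈ shared: no assignment then satisfies all the clues, so #272 ∉ shared.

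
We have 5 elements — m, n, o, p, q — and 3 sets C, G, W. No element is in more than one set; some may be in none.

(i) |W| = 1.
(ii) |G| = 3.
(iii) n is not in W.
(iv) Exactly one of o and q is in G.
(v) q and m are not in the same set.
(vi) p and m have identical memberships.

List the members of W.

W = {q}

From (iii): n ∉ W.
Suppose m ∈ W: no assignment then satisfies all the clues, so m ∉ W.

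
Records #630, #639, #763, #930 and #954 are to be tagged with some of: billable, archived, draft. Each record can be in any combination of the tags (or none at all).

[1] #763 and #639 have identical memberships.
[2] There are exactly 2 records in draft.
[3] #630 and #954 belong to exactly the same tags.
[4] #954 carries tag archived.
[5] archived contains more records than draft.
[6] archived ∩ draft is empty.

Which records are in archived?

archived = {#630, #930, #954}

From (4): #954 ∈ archived.
(3): #630 matches #954: #630 ∈ archived.
(6) (disjoint): #630 ∉ draft.
(6) (disjoint): #954 ∉ draft.
Suppose #639 ∈ archived: no assignment then satisfies all the clues, so #639 ∉ archived.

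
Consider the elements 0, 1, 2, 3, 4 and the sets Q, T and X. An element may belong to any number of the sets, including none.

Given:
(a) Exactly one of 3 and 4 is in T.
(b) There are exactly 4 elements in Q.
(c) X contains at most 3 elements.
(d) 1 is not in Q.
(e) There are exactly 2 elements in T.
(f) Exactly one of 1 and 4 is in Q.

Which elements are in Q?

Q = {0, 2, 3, 4}

From (d): 1 ∉ Q.
(b): only 4 candidates remain for Q, so all are in.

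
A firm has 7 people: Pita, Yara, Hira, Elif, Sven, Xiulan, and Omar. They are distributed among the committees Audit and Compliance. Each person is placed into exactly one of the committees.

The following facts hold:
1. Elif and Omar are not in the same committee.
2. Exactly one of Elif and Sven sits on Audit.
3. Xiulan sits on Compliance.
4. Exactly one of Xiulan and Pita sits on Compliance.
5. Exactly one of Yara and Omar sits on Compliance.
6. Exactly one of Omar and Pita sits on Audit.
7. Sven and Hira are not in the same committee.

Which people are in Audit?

Audit = {Elif, Hira, Pita, Yara}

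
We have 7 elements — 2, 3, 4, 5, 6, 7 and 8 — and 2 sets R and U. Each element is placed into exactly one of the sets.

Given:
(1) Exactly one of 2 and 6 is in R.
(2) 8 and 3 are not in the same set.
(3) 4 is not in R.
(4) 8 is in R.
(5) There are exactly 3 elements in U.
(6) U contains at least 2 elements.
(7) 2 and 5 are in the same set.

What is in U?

U = {3, 4, 6}

From (3): 4 ∉ R.
From (4): 8 ∈ R.
(2): 3 ∉ R.
Only one set left: 3 ∈ U.
Only one set left: 4 ∈ U.
Suppose 2 ∈ U: no assignment then satisfies all the clues, so 2 ∉ U.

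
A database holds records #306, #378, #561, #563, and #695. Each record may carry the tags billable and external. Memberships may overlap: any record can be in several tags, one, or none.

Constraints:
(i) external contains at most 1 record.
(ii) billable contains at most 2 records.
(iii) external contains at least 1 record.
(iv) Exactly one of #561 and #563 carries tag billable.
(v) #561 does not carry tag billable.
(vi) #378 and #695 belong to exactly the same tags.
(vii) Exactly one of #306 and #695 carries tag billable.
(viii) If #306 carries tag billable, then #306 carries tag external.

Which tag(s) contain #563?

From (v): #561 ∉ billable.
(iv) (exactly one): #563 ∈ billable.
Suppose #563 ∈ external: no assignment then satisfies all the clues, so #563 ∉ external.

#563: billable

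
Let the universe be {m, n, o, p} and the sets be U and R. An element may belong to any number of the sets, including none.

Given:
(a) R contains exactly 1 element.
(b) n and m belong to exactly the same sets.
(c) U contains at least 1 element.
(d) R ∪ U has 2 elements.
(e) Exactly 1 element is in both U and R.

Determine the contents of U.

U = {o, p}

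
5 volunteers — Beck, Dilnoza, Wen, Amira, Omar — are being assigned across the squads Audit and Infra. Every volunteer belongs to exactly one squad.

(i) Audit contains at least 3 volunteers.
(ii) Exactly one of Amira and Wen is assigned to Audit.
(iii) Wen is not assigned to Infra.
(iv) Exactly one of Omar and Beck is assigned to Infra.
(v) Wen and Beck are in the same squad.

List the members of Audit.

Audit = {Beck, Dilnoza, Wen}

From (iii): Wen ∉ Infra.
(v): Beck matches Wen: Beck ∉ Infra.
Only one squad left: Beck ∈ Audit.
Only one squad left: Wen ∈ Audit.
(ii) (exactly one): Amira ∉ Audit.
(iv) (exactly one): Omar ∈ Infra.
Only one squad left: Amira ∈ Infra.
(i): only 3 candidates remain for Audit, so all are in.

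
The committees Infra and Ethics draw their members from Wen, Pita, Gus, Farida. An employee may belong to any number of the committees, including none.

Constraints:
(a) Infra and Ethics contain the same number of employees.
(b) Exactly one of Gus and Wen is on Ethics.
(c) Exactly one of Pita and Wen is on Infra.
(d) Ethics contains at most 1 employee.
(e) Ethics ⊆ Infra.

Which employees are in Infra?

Infra = {Wen}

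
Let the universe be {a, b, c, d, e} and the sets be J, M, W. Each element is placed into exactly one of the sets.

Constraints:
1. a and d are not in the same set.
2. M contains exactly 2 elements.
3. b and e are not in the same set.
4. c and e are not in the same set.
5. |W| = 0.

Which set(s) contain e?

e: M

(5): W already has 0, so the rest are out.
Suppose e ∈ J: no assignment then satisfies all the clues, so e ∉ J.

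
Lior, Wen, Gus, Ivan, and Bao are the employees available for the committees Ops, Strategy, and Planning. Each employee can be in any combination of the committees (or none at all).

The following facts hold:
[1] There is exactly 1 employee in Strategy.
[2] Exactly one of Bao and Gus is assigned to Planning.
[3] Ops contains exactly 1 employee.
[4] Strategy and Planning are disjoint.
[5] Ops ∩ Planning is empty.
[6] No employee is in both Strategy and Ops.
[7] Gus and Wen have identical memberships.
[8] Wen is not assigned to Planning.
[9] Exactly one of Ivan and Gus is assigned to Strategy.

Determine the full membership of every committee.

Ops = {Lior}; Strategy = {Ivan}; Planning = {Bao}

From (8): Wen ∉ Planning.
(7): Gus matches Wen: Gus ∉ Planning.
(2) (exactly one): Bao ∈ Planning.
(4) (disjoint): Bao ∉ Strategy.
(5) (disjoint): Bao ∉ Ops.
Suppose Lior ∉ Ops: no assignment then satisfies all the clues, so Lior ∈ Ops.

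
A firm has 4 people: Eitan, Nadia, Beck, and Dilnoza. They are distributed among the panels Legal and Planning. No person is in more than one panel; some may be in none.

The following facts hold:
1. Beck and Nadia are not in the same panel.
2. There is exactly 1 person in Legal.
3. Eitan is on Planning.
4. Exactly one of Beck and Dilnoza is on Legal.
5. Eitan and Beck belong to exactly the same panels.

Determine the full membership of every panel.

From (3): Eitan ∈ Planning.
(5): Beck matches Eitan: Beck ∉ Legal.
(5): Beck matches Eitan: Beck ∈ Planning.
(1): Nadia ∉ Planning.
(4) (exactly one): Dilnoza ∈ Legal.
(2): Legal already has 1, so the rest are out.

Legal = {Dilnoza}; Planning = {Beck, Eitan}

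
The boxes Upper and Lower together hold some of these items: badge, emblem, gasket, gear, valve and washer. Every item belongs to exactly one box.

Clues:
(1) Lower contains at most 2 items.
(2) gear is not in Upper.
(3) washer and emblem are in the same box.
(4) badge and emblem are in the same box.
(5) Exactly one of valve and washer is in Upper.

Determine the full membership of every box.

Upper = {badge, emblem, gasket, washer}; Lower = {gear, valve}

From (2): gear ∉ Upper.
Only one box left: gear ∈ Lower.
Suppose badge ∉ Upper: no assignment then satisfies all the clues, so badge ∈ Upper.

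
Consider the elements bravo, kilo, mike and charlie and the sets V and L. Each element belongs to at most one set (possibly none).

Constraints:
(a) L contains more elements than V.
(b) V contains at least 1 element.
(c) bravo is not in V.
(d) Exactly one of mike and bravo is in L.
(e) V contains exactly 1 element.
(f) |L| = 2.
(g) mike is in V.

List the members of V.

V = {mike}

From (c): bravo ∉ V.
From (g): mike ∈ V.
(d) (exactly one): bravo ∈ L.
(e): V already has 1, so the rest are out.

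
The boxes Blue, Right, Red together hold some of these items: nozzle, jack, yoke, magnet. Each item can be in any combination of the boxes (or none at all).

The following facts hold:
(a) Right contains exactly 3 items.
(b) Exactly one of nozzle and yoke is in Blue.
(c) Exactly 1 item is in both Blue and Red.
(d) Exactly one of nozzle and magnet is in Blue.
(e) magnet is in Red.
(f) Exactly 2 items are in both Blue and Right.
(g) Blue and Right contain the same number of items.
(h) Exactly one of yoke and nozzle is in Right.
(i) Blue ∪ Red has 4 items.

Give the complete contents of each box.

Blue = {jack, magnet, yoke}; Right = {jack, magnet, nozzle}; Red = {magnet, nozzle}

From (e): magnet ∈ Red.
Suppose nozzle ∈ Blue: no assignment then satisfies all the clues, so nozzle ∉ Blue.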